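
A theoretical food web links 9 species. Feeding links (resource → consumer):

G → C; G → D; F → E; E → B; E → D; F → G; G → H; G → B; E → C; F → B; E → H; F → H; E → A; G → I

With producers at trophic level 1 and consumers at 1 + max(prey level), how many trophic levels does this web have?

3

Producers (level 1): F.
F → G → B gives B level 3.
No species has a prey at level 3, so no species reaches level 4.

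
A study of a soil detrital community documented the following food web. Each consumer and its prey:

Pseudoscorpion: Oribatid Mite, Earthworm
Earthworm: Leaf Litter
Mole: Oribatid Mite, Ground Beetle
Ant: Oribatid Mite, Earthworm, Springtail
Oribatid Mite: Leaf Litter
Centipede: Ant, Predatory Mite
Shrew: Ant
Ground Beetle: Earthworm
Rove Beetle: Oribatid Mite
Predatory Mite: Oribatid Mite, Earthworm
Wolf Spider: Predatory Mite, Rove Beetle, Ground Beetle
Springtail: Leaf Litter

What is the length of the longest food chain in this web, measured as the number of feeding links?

3 links

One longest chain: Leaf Litter → Earthworm → Ground Beetle → Mole.
It has 4 species and 3 links.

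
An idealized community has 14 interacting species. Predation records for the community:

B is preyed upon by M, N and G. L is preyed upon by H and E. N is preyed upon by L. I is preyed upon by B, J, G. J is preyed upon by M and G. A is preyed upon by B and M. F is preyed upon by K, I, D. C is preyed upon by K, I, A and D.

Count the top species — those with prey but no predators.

Top species (has prey, but nothing eats it): D, K, G, M, E, H.
Count: 6.

6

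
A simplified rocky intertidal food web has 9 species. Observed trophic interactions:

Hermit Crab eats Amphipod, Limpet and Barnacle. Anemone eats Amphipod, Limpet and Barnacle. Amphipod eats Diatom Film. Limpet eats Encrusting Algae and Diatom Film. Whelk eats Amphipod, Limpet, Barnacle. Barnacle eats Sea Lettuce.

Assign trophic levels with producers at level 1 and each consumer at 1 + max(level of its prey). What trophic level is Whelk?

Trophic level 3

Diatom Film is a producer → level 1.
Limpet eats Diatom Film (level 1); other prey at levels: Encrusting Algae 1 → level 2.
Whelk eats Limpet (level 2); other prey at levels: Barnacle 2, Amphipod 2 → level 3.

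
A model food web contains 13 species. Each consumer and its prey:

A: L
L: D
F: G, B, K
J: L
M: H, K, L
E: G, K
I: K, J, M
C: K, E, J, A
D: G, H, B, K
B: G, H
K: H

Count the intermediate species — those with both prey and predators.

8

Intermediate species (has both prey and predators): B, K, E, D, L, J, A, M.
Count: 8.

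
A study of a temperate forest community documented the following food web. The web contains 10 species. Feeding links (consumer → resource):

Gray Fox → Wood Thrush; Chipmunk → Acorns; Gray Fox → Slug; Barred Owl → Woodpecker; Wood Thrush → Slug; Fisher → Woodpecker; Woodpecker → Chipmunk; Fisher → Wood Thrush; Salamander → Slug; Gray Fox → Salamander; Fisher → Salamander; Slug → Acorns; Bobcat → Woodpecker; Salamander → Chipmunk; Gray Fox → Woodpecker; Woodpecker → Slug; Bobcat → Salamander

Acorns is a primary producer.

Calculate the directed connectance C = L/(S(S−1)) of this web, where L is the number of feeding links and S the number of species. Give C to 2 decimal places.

C = 0.19

The web has S = 10 species and L = 17 feeding links.
C = L / (S(S−1)) = 17 / 90 = 0.1889 ≈ 0.19.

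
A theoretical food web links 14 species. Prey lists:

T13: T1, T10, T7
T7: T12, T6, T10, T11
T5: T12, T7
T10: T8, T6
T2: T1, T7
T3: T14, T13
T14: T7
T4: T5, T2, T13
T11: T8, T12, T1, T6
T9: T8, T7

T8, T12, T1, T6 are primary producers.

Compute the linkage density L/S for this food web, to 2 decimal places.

There are L = 25 links among S = 14 species.
L/S = 25/14 = 1.7857 ≈ 1.79.

L/S = 1.79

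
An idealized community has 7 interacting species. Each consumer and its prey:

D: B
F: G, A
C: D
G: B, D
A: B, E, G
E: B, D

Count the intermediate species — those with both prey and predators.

Intermediate species (has both prey and predators): D, E, G, A.
Count: 4.

4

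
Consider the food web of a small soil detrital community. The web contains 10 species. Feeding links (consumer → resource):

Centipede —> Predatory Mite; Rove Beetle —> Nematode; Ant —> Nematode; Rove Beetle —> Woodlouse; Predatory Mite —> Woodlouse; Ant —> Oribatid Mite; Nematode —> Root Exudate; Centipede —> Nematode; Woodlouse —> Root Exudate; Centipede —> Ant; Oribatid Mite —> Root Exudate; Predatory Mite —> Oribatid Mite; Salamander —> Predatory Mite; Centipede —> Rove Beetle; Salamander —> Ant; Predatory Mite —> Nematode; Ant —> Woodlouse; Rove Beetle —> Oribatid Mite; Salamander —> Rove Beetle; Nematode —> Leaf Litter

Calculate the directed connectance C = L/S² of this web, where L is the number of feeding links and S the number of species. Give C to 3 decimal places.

The web has S = 10 species and L = 20 feeding links.
C = L / S² = 20 / 100 = 0.2000 ≈ 0.200.

C = 0.200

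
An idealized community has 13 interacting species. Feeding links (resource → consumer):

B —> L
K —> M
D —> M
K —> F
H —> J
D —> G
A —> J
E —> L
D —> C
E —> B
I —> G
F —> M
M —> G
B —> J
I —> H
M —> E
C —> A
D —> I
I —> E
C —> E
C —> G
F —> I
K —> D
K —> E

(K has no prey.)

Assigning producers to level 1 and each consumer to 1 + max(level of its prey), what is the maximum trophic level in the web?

Producers (level 1): K.
K → D → C → E → B → J gives J level 6.
No species has a prey at level 6, so no species reaches level 7.

6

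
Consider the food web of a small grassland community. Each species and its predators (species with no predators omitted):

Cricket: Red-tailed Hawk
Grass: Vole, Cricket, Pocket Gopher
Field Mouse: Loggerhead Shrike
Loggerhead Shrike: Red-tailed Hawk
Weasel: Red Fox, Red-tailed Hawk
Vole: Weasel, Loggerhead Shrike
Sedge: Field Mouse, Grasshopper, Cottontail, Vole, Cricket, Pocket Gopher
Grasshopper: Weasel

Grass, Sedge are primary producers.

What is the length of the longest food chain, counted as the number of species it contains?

One longest chain: Sedge → Grasshopper → Weasel → Red Fox.
It has 4 species and 3 links.

4 species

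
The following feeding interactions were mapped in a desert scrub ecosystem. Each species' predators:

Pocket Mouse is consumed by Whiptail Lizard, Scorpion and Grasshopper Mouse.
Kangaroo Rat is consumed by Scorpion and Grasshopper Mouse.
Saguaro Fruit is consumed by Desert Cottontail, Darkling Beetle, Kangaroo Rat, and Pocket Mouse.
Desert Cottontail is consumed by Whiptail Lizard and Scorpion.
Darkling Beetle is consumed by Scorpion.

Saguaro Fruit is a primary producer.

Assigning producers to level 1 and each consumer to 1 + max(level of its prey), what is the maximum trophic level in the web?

Producers (level 1): Saguaro Fruit.
Saguaro Fruit → Kangaroo Rat → Grasshopper Mouse gives Grasshopper Mouse level 3.
No species has a prey at level 3, so no species reaches level 4.

3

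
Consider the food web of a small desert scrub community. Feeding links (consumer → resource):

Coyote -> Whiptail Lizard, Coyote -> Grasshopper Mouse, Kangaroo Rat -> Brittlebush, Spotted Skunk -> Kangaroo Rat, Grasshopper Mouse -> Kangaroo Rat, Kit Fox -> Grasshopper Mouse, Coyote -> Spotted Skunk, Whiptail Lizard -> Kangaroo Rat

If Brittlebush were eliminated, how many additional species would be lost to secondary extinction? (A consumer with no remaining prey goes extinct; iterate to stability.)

Remove Brittlebush.
Round 1: Kangaroo Rat (all prey gone) → extinct.
Round 2: Whiptail Lizard (all prey gone), Grasshopper Mouse (all prey gone), Spotted Skunk (all prey gone) → extinct.
Round 3: Kit Fox (all prey gone), Coyote (all prey gone) → extinct.
No further losses. Total secondary extinctions: 6.

6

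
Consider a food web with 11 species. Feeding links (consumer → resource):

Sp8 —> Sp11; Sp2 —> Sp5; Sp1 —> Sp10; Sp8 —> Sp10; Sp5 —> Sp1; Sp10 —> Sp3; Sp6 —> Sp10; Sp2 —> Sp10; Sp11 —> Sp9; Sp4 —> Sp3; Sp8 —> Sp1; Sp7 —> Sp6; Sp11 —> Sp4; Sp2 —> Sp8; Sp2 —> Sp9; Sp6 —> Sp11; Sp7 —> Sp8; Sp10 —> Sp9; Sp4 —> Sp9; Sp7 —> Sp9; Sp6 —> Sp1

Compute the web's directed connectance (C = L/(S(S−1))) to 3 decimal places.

C = 0.191

The web has S = 11 species and L = 21 feeding links.
C = L / (S(S−1)) = 21 / 110 = 0.1909 ≈ 0.191.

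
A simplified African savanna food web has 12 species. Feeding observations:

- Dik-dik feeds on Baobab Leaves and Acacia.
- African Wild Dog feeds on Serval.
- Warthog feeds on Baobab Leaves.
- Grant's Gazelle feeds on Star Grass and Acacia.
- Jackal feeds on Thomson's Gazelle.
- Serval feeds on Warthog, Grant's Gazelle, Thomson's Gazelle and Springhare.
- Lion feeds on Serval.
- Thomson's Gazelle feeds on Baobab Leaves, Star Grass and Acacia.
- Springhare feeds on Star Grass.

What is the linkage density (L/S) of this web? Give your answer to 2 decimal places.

L/S = 1.33

There are L = 16 links among S = 12 species.
L/S = 16/12 = 1.3333 ≈ 1.33.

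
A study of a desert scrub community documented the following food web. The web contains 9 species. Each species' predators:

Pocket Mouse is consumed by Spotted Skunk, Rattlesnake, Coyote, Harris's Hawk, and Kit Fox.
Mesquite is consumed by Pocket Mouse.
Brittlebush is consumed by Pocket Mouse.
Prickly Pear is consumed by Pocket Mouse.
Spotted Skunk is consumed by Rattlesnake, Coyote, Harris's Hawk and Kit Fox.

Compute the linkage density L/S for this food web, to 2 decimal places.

L/S = 1.33

There are L = 12 links among S = 9 species.
L/S = 12/9 = 1.3333 ≈ 1.33.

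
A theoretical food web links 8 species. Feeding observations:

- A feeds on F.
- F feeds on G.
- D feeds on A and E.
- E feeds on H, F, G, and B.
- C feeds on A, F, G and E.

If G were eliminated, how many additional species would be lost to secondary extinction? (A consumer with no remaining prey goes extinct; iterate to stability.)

2

Remove G.
Round 1: F (all prey gone) → extinct.
Round 2: A (all prey gone) → extinct.
No further losses. Total secondary extinctions: 2.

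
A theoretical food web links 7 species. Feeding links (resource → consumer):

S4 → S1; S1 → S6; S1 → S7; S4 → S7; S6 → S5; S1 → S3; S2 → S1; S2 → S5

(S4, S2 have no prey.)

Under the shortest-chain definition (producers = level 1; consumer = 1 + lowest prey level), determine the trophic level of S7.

Trophic level 2

S4 is a producer → level 1.
S7 eats S4 → level 2.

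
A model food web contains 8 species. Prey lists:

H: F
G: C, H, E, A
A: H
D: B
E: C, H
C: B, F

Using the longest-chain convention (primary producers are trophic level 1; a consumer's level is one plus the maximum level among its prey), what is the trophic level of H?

Trophic level 2

F is a producer → level 1.
H eats F → level 2.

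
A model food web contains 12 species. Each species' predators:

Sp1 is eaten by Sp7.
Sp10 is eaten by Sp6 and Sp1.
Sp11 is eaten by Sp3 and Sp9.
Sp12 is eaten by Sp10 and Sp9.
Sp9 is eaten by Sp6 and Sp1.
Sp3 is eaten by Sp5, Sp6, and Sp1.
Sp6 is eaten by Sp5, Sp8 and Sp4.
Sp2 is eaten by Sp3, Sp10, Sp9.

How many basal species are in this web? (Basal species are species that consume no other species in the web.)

3

Basal species (no prey listed): Sp12, Sp2, Sp11.
Count: 3.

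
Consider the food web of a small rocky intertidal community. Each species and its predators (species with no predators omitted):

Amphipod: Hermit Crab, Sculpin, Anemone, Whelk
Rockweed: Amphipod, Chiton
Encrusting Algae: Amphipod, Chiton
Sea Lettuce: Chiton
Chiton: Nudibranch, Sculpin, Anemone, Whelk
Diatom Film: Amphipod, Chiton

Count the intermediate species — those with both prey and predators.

Intermediate species (has both prey and predators): Amphipod, Chiton.
Count: 2.

2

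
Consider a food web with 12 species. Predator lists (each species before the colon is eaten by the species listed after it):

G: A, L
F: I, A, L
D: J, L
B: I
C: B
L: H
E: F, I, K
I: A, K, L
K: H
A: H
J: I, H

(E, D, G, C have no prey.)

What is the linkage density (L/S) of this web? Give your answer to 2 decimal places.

There are L = 20 links among S = 12 species.
L/S = 20/12 = 1.6667 ≈ 1.67.

L/S = 1.67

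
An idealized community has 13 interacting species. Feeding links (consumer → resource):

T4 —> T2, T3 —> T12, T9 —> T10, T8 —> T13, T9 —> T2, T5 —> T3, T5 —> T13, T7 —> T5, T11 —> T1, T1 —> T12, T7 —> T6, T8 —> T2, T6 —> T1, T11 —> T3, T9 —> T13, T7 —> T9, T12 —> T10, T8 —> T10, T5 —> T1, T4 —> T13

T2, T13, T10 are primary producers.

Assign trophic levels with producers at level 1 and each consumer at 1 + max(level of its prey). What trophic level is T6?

T10 is a producer → level 1.
T12 eats T10 → level 2.
T1 eats T12 → level 3.
T6 eats T1 → level 4.

Trophic level 4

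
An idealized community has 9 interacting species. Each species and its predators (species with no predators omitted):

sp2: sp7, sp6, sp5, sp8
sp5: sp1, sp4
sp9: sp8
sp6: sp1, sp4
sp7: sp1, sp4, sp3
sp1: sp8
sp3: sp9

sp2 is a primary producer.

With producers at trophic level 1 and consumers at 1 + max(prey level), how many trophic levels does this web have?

Producers (level 1): sp2.
sp2 → sp7 → sp3 → sp9 → sp8 gives sp8 level 5.
No species has a prey at level 5, so no species reaches level 6.

5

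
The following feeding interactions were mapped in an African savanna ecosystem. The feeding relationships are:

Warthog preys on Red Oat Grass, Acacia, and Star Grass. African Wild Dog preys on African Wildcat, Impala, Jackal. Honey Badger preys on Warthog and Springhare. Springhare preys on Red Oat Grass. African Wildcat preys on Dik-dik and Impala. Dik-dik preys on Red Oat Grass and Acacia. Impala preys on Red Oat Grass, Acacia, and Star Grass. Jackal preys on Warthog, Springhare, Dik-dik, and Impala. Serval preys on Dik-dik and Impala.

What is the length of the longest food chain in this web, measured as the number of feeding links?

One longest chain: Acacia → Dik-dik → Jackal → African Wild Dog.
It has 4 species and 3 links.

3 links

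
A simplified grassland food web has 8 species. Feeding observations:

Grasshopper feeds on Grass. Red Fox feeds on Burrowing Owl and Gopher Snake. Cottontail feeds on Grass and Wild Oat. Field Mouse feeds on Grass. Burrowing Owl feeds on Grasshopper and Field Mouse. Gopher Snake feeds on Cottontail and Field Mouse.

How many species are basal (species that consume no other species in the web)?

Basal species (no prey listed): Grass, Wild Oat.
Count: 2.

2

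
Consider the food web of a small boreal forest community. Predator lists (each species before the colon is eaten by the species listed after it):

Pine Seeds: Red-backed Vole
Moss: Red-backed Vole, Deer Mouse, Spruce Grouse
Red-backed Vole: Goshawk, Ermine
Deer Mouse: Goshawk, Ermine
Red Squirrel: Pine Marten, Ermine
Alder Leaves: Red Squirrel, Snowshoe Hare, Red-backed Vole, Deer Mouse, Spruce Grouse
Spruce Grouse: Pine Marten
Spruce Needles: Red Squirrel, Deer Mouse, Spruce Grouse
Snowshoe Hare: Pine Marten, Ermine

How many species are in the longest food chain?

One longest chain: Alder Leaves → Spruce Grouse → Pine Marten.
It has 3 species and 2 links.

3 species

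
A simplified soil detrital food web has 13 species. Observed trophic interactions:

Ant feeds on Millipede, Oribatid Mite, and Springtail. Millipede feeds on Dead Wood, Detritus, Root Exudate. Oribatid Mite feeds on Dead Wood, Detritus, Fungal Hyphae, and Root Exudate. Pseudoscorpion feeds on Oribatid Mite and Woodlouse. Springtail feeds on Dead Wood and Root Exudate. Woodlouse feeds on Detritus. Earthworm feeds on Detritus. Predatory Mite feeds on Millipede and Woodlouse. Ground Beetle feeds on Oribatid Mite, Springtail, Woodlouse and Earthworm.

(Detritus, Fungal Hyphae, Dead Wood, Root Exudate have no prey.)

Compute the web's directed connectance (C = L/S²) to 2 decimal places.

C = 0.13

The web has S = 13 species and L = 22 feeding links.
C = L / S² = 22 / 169 = 0.1302 ≈ 0.13.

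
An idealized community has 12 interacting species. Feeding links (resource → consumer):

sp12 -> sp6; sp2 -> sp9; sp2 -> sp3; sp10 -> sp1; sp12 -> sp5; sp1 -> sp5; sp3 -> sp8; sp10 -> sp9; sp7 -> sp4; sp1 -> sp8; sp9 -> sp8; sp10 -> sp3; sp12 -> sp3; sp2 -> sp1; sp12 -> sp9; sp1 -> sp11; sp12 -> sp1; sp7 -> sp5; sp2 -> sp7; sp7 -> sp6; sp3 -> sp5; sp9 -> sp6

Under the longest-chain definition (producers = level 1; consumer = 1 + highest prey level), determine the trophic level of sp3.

Trophic level 2

sp10 is a producer → level 1.
sp3 eats sp10 (level 1); other prey at levels: sp2 1, sp12 1 → level 2.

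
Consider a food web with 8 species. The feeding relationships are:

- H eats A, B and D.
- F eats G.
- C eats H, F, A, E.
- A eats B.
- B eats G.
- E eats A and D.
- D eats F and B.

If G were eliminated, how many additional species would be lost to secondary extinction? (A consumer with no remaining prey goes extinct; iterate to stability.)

Remove G.
Round 1: F (all prey gone), B (all prey gone) → extinct.
Round 2: A (all prey gone), D (all prey gone) → extinct.
Round 3: E (all prey gone), H (all prey gone) → extinct.
Round 4: C (all prey gone) → extinct.
No further losses. Total secondary extinctions: 7.

7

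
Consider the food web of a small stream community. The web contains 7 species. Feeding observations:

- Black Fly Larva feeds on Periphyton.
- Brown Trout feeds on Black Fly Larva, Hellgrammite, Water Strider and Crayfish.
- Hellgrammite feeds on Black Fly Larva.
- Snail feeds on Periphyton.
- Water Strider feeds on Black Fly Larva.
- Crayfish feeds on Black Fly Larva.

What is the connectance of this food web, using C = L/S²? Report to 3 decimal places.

C = 0.184

The web has S = 7 species and L = 9 feeding links.
C = L / S² = 9 / 49 = 0.1837 ≈ 0.184.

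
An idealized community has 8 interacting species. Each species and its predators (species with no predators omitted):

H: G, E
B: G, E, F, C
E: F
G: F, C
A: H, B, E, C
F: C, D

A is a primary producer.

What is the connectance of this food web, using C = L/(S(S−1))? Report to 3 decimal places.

The web has S = 8 species and L = 15 feeding links.
C = L / (S(S−1)) = 15 / 56 = 0.2679 ≈ 0.268.

C = 0.268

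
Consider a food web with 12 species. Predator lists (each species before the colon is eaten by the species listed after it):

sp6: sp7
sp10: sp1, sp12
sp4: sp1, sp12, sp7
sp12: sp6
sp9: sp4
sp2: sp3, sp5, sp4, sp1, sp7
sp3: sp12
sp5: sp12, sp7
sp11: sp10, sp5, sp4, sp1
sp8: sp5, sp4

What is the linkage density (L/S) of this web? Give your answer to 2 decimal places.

There are L = 22 links among S = 12 species.
L/S = 22/12 = 1.8333 ≈ 1.83.

L/S = 1.83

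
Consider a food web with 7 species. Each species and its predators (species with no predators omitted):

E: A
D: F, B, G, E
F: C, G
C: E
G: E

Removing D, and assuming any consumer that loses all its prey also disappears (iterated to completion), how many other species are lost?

Remove D.
Round 1: F (all prey gone), B (all prey gone) → extinct.
Round 2: C (all prey gone), G (all prey gone) → extinct.
Round 3: E (all prey gone) → extinct.
Round 4: A (all prey gone) → extinct.
No further losses. Total secondary extinctions: 6.

6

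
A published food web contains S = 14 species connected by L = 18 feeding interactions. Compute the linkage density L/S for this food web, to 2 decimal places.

There are L = 18 links among S = 14 species.
L/S = 18/14 = 1.2857 ≈ 1.29.

L/S = 1.29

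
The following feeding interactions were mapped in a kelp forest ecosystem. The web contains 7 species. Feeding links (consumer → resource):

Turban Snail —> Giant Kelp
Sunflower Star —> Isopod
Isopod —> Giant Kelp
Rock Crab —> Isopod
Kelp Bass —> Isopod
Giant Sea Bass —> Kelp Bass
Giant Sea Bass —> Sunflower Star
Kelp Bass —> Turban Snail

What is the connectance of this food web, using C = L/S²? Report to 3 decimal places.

C = 0.163

The web has S = 7 species and L = 8 feeding links.
C = L / S² = 8 / 49 = 0.1633 ≈ 0.163.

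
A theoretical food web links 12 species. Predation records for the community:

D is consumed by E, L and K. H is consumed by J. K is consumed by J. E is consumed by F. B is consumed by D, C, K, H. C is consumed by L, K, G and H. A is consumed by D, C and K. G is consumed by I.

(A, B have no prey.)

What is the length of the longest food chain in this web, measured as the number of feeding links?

3 links

One longest chain: A → C → G → I.
It has 4 species and 3 links.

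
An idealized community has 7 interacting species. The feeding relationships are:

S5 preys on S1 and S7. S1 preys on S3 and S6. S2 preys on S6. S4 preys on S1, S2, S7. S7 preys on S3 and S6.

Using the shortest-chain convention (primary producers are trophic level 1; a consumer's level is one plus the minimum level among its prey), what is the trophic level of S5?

S3 is a producer → level 1.
S7 eats S3 → level 2.
S5 eats S7 → level 3.
No prey of S5 is below level 2, so 3 is the minimum.

Trophic level 3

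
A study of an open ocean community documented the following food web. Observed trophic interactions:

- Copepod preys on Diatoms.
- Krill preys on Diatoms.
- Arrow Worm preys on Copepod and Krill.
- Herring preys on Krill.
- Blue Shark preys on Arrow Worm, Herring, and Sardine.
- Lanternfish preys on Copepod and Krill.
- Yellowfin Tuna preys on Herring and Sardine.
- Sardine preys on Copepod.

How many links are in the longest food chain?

One longest chain: Diatoms → Copepod → Sardine → Blue Shark.
It has 4 species and 3 links.

3 links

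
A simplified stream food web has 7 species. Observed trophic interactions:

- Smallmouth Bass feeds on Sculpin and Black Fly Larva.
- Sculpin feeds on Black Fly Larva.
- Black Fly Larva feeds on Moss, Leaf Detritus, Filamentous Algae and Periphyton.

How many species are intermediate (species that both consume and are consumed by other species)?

Intermediate species (has both prey and predators): Black Fly Larva, Sculpin.
Count: 2.

2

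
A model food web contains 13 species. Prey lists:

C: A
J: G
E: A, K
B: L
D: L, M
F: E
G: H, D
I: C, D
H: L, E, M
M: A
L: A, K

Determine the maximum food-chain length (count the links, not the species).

One longest chain: A → L → D → G → J.
It has 5 species and 4 links.

4 links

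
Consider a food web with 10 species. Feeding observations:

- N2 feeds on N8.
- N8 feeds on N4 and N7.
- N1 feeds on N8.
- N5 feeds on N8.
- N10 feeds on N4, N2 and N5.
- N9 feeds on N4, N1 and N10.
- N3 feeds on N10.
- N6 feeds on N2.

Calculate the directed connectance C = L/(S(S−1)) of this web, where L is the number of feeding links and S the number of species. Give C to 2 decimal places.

The web has S = 10 species and L = 13 feeding links.
C = L / (S(S−1)) = 13 / 90 = 0.1444 ≈ 0.14.

C = 0.14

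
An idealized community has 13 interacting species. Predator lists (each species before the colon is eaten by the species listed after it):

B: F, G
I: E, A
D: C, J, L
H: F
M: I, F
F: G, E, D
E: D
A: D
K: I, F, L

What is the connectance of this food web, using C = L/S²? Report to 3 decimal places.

The web has S = 13 species and L = 18 feeding links.
C = L / S² = 18 / 169 = 0.1065 ≈ 0.107.

C = 0.107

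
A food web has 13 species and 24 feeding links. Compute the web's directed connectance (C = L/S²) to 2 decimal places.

C = 0.14

The web has S = 13 species and L = 24 feeding links.
C = L / S² = 24 / 169 = 0.1420 ≈ 0.14.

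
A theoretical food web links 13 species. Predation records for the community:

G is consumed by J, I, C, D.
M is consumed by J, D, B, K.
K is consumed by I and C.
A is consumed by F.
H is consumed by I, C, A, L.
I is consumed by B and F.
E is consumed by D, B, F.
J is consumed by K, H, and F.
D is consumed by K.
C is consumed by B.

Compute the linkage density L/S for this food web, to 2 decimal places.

L/S = 1.92

There are L = 25 links among S = 13 species.
L/S = 25/13 = 1.9231 ≈ 1.92.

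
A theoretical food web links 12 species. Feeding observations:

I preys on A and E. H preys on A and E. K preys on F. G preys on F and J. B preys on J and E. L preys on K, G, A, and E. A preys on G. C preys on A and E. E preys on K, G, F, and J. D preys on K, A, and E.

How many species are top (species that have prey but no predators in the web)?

6

Top species (has prey, but nothing eats it): B, H, C, I, L, D.
Count: 6.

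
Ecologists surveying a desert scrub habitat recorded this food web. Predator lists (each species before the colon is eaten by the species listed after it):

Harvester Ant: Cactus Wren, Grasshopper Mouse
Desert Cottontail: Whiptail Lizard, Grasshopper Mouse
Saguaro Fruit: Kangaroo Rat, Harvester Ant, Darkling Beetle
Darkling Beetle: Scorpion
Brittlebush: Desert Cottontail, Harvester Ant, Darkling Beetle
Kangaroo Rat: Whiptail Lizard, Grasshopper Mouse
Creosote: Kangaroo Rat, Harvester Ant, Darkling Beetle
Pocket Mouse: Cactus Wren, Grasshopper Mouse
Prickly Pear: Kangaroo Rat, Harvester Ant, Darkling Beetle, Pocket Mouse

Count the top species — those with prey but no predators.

Top species (has prey, but nothing eats it): Cactus Wren, Scorpion, Whiptail Lizard, Grasshopper Mouse.
Count: 4.

4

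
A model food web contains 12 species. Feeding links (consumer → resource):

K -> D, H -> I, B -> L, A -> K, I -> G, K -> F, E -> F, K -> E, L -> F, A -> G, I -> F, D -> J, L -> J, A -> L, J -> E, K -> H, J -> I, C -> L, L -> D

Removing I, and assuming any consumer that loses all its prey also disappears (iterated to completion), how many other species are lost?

Remove I.
Round 1: H (all prey gone) → extinct.
No further losses. Total secondary extinctions: 1.

1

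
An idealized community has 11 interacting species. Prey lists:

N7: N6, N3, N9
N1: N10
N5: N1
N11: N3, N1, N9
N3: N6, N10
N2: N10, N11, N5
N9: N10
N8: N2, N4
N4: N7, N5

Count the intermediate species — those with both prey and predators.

8

Intermediate species (has both prey and predators): N3, N1, N9, N7, N11, N5, N2, N4.
Count: 8.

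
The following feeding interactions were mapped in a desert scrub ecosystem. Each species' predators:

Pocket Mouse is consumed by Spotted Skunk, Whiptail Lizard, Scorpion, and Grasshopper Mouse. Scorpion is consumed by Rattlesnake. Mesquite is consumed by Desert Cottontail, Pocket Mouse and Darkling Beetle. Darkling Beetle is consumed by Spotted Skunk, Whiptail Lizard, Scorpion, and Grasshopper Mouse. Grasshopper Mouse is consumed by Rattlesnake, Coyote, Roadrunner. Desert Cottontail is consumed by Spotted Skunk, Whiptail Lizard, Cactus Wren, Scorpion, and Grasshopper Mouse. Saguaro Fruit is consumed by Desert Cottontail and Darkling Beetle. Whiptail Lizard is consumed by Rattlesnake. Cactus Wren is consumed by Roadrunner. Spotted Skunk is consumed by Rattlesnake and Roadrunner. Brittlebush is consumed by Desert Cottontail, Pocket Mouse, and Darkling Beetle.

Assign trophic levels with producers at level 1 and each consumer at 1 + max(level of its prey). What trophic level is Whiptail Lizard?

Trophic level 3

Saguaro Fruit is a producer → level 1.
Darkling Beetle eats Saguaro Fruit (level 1); other prey at levels: Mesquite 1, Brittlebush 1 → level 2.
Whiptail Lizard eats Darkling Beetle (level 2); other prey at levels: Desert Cottontail 2, Pocket Mouse 2 → level 3.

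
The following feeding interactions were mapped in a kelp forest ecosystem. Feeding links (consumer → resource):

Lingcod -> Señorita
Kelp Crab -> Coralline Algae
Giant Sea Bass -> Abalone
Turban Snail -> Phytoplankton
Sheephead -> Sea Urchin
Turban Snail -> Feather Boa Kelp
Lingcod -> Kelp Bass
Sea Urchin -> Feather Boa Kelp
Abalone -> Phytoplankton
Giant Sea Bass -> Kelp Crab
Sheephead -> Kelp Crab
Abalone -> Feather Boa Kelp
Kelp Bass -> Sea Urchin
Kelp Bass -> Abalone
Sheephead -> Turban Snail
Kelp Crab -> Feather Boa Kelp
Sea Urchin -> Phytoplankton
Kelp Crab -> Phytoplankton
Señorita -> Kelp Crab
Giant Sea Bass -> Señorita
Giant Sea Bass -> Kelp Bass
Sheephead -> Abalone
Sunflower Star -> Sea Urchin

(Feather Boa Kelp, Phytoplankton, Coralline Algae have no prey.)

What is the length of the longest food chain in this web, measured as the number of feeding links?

One longest chain: Feather Boa Kelp → Abalone → Kelp Bass → Giant Sea Bass.
It has 4 species and 3 links.

3 links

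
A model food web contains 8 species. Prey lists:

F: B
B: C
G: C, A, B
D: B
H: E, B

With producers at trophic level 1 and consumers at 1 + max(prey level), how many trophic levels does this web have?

Producers (level 1): C, E, A.
C → B → H gives H level 3.
No species has a prey at level 3, so no species reaches level 4.

3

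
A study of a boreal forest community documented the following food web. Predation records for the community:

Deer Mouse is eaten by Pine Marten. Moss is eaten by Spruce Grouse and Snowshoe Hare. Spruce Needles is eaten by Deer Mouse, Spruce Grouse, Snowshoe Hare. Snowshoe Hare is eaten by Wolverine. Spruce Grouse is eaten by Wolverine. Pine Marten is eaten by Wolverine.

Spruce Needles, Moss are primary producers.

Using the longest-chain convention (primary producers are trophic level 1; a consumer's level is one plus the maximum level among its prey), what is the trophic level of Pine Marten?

Trophic level 3

Spruce Needles is a producer → level 1.
Deer Mouse eats Spruce Needles → level 2.
Pine Marten eats Deer Mouse → level 3.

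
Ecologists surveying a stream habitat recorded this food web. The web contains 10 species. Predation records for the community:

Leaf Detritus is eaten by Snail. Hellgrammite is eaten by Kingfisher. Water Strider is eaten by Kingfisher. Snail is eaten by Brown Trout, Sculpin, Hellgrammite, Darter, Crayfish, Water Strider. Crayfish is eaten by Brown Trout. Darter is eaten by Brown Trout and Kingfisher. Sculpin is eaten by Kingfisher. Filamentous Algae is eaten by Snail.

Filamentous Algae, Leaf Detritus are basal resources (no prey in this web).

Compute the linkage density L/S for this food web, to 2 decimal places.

L/S = 1.40

There are L = 14 links among S = 10 species.
L/S = 14/10 = 1.4000 ≈ 1.40.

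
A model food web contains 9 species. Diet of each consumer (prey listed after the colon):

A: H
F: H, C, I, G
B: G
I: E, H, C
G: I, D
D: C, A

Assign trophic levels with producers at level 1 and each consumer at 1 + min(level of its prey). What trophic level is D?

C is a producer → level 1.
D eats C → level 2.

Trophic level 2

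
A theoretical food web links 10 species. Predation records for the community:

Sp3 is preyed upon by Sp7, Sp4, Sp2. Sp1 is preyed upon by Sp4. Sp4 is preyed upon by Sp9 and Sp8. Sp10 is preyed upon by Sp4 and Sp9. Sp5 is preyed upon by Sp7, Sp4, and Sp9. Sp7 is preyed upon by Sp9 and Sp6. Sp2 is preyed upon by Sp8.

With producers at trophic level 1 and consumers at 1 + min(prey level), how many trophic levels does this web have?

3

Producers (level 1): Sp1, Sp5, Sp3, Sp10.
Following each consumer down to its lowest-level prey: Sp5 → Sp7 → Sp6 (levels 1 through 3).
All prey of Sp6 (Sp7 2) are at level 2 or above, so Sp6 is at level 1 + 2 = 3.
Every consumer has at least one prey at level 2 or below, so none exceeds level 3.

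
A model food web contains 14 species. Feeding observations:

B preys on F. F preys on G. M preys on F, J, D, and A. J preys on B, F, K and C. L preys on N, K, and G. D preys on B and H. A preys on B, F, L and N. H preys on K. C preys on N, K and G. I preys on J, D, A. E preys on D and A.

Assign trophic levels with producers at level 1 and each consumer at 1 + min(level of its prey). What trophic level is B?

G is a producer → level 1.
F eats G → level 2.
B eats F → level 3.
No prey of B is below level 2, so 3 is the minimum.

Trophic level 3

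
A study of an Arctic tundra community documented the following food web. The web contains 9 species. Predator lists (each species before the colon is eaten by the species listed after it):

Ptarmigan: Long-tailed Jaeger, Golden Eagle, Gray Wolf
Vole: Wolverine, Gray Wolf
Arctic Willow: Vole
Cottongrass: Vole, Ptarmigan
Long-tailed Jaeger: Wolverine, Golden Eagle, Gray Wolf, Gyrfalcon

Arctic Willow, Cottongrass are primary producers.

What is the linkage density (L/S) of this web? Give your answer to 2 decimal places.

There are L = 12 links among S = 9 species.
L/S = 12/9 = 1.3333 ≈ 1.33.

L/S = 1.33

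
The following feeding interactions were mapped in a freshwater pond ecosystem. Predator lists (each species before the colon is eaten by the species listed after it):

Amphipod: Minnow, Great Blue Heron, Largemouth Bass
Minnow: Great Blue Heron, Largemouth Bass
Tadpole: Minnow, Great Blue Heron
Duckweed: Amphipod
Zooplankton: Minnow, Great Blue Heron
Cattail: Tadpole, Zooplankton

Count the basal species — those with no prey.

Basal species (no prey listed): Cattail, Duckweed.
Count: 2.

2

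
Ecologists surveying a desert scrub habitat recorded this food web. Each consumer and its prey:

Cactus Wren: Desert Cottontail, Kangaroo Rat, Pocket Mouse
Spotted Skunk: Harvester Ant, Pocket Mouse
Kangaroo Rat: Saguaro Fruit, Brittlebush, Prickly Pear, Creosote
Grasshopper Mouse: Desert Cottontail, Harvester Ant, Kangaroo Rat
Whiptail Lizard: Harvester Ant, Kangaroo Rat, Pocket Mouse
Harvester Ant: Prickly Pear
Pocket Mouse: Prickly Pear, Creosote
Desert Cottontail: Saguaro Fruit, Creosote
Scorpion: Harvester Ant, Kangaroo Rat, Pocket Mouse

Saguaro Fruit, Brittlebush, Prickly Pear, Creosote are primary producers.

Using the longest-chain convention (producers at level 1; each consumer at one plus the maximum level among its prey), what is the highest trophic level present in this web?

Producers (level 1): Saguaro Fruit, Brittlebush, Prickly Pear, Creosote.
Prickly Pear → Harvester Ant → Spotted Skunk gives Spotted Skunk level 3.
No species has a prey at level 3, so no species reaches level 4.

3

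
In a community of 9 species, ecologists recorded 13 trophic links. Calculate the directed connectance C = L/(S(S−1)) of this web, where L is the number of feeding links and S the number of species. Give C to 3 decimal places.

C = 0.181

The web has S = 9 species and L = 13 feeding links.
C = L / (S(S−1)) = 13 / 72 = 0.1806 ≈ 0.181.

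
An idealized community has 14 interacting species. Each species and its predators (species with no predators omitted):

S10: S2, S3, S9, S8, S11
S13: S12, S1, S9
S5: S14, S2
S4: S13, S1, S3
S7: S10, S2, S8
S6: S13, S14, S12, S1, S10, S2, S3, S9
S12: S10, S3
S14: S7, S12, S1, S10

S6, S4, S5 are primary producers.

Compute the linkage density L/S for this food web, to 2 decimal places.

L/S = 2.14

There are L = 30 links among S = 14 species.
L/S = 30/14 = 2.1429 ≈ 2.14.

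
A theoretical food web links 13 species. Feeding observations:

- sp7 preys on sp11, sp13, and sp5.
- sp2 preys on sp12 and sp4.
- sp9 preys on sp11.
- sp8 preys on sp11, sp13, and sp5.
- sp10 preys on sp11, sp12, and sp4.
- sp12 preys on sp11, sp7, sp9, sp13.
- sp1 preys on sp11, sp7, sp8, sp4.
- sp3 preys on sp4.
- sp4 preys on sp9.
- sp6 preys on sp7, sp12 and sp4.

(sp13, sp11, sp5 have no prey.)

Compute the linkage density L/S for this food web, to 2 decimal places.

There are L = 25 links among S = 13 species.
L/S = 25/13 = 1.9231 ≈ 1.92.

L/S = 1.92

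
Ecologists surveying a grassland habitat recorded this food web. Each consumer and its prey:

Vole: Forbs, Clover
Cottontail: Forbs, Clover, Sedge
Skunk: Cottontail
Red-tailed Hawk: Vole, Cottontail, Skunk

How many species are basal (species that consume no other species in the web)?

3

Basal species (no prey listed): Forbs, Clover, Sedge.
Count: 3.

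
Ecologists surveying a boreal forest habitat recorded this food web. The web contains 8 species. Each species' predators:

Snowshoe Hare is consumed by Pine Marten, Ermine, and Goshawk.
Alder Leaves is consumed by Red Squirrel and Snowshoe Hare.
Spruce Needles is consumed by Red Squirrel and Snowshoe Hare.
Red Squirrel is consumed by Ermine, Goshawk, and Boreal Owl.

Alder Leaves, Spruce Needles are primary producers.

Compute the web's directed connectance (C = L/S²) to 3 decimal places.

The web has S = 8 species and L = 10 feeding links.
C = L / S² = 10 / 64 = 0.1562 ≈ 0.156.

C = 0.156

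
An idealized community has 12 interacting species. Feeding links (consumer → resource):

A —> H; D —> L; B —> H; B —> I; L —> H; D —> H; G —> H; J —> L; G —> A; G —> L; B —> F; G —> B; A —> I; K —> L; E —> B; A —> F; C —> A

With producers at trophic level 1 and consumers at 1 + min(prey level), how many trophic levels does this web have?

3

Producers (level 1): H, F, I.
Following each consumer down to its lowest-level prey: H → L → K (levels 1 through 3).
All prey of K (L 2) are at level 2 or above, so K is at level 1 + 2 = 3.
Every consumer has at least one prey at level 2 or below, so none exceeds level 3.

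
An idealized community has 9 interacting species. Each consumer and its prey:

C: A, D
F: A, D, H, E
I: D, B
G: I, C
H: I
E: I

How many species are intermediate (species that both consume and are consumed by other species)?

Intermediate species (has both prey and predators): I, C, H, E.
Count: 4.

4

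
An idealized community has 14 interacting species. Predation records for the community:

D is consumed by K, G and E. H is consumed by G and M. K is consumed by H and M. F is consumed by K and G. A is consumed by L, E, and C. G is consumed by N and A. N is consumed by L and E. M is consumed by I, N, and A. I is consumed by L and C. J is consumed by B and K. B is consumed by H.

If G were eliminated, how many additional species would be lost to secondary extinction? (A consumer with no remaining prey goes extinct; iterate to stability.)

0

Remove G.
Every predator of it retains at least one other prey: N still has M; A still has M.
No consumer loses all prey, so no secondary extinctions occur.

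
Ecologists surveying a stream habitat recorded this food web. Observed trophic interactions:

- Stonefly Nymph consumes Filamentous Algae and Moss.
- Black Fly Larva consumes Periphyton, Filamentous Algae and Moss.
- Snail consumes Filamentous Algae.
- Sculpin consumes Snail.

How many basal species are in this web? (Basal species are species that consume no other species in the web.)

Basal species (no prey listed): Periphyton, Filamentous Algae, Moss.
Count: 3.

3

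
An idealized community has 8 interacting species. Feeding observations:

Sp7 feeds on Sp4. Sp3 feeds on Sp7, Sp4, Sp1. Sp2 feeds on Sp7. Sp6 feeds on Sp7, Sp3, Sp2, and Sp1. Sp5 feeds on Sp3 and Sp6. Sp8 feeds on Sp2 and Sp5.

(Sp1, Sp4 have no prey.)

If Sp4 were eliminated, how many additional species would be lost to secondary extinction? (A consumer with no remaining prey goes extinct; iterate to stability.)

Remove Sp4.
Round 1: Sp7 (all prey gone) → extinct.
Round 2: Sp2 (all prey gone) → extinct.
No further losses. Total secondary extinctions: 2.

2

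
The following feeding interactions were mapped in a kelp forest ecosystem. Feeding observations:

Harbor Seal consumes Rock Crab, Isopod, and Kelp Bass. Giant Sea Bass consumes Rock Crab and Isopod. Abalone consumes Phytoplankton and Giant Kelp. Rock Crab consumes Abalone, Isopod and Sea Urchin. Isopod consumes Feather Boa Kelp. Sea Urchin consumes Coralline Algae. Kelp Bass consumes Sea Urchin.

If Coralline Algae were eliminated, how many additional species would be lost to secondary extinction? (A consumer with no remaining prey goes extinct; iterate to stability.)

2

Remove Coralline Algae.
Round 1: Sea Urchin (all prey gone) → extinct.
Round 2: Kelp Bass (all prey gone) → extinct.
No further losses. Total secondary extinctions: 2.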